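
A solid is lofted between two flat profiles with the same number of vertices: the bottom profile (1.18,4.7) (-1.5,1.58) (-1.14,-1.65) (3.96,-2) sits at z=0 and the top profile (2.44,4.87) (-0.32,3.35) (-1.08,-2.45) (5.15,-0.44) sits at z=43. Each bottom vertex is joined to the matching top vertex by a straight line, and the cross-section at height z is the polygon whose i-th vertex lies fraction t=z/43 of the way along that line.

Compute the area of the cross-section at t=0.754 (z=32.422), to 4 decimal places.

Area at t=0.754: 25.3866

Cross-section at t=0.754: each vertex is (1-t)·p0[i] + t·p1[i].
  v1: (1-0.754)·(1.18,4.7) + 0.754·(2.44,4.87) = (2.1300,4.8282)
  v2: (1-0.754)·(-1.5,1.58) + 0.754·(-0.32,3.35) = (-0.6103,2.9146)
  v3: (1-0.754)·(-1.14,-1.65) + 0.754·(-1.08,-2.45) = (-1.0948,-2.2532)
  v4: (1-0.754)·(3.96,-2) + 0.754·(5.15,-0.44) = (4.8573,-0.8238)
Shoelace sum Σ(x_i·y_{i+1} − x_{i+1}·y_i):
  i=1: 2.1300·2.9146 − -0.6103·4.8282 = +9.1547 (running +9.1547)
  i=2: -0.6103·-2.2532 − -1.0948·2.9146 = +4.5658 (running +13.7206)
  i=3: -1.0948·-0.8238 − 4.8573·-2.2532 = +11.8462 (running +25.5668)
  i=4: 4.8573·4.8282 − 2.1300·-0.8238 = +25.2064 (running +50.7731)
Area = |Σ|/2 = |50.7731|/2 = 25.3866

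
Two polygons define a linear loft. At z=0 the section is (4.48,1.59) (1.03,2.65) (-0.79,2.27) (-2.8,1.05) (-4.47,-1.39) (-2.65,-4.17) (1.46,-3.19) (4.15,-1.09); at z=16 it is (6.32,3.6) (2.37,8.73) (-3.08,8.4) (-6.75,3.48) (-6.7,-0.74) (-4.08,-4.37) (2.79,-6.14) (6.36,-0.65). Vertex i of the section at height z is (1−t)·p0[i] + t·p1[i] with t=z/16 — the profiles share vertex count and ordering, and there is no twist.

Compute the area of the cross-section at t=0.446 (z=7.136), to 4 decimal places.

Cross-section at t=0.446: each vertex is (1-t)·p0[i] + t·p1[i].
  v1: (1-0.446)·(4.48,1.59) + 0.446·(6.32,3.6) = (5.3006,2.4865)
  v2: (1-0.446)·(1.03,2.65) + 0.446·(2.37,8.73) = (1.6276,5.3617)
  v3: (1-0.446)·(-0.79,2.27) + 0.446·(-3.08,8.4) = (-1.8113,5.0040)
  v4: (1-0.446)·(-2.8,1.05) + 0.446·(-6.75,3.48) = (-4.5617,2.1338)
  v5: (1-0.446)·(-4.47,-1.39) + 0.446·(-6.7,-0.74) = (-5.4646,-1.1001)
  v6: (1-0.446)·(-2.65,-4.17) + 0.446·(-4.08,-4.37) = (-3.2878,-4.2592)
  v7: (1-0.446)·(1.46,-3.19) + 0.446·(2.79,-6.14) = (2.0532,-4.5057)
  v8: (1-0.446)·(4.15,-1.09) + 0.446·(6.36,-0.65) = (5.1357,-0.8938)
Shoelace sum Σ(x_i·y_{i+1} − x_{i+1}·y_i):
  i=1: 5.3006·5.3617 − 1.6276·2.4865 = +24.3733 (running +24.3733)
  i=2: 1.6276·5.0040 − -1.8113·5.3617 = +17.8565 (running +42.2298)
  i=3: -1.8113·2.1338 − -4.5617·5.0040 = +18.9617 (running +61.1914)
  i=4: -4.5617·-1.1001 − -5.4646·2.1338 = +16.6785 (running +77.8700)
  i=5: -5.4646·-4.2592 − -3.2878·-1.1001 = +19.6579 (running +97.5278)
  i=6: -3.2878·-4.5057 − 2.0532·-4.2592 = +23.5587 (running +121.0865)
  i=7: 2.0532·-0.8938 − 5.1357·-4.5057 = +21.3047 (running +142.3912)
  i=8: 5.1357·2.4865 − 5.3006·-0.8938 = +17.5071 (running +159.8983)
Area = |Σ|/2 = |159.8983|/2 = 79.9491

Area at t=0.446: 79.9491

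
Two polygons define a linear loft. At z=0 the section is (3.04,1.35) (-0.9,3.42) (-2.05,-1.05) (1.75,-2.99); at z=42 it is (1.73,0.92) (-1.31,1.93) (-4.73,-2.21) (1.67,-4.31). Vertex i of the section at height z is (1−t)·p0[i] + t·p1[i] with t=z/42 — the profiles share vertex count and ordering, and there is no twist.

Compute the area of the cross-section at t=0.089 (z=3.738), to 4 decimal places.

Area at t=0.089: 19.9671

Cross-section at t=0.089: each vertex is (1-t)·p0[i] + t·p1[i].
  v1: (1-0.089)·(3.04,1.35) + 0.089·(1.73,0.92) = (2.9234,1.3117)
  v2: (1-0.089)·(-0.9,3.42) + 0.089·(-1.31,1.93) = (-0.9365,3.2874)
  v3: (1-0.089)·(-2.05,-1.05) + 0.089·(-4.73,-2.21) = (-2.2885,-1.1532)
  v4: (1-0.089)·(1.75,-2.99) + 0.089·(1.67,-4.31) = (1.7429,-3.1075)
Shoelace sum Σ(x_i·y_{i+1} − x_{i+1}·y_i):
  i=1: 2.9234·3.2874 − -0.9365·1.3117 = +10.8388 (running +10.8388)
  i=2: -0.9365·-1.1532 − -2.2885·3.2874 = +8.6033 (running +19.4421)
  i=3: -2.2885·-3.1075 − 1.7429·-1.1532 = +9.1215 (running +28.5636)
  i=4: 1.7429·1.3117 − 2.9234·-3.1075 = +11.3706 (running +39.9342)
Area = |Σ|/2 = |39.9342|/2 = 19.9671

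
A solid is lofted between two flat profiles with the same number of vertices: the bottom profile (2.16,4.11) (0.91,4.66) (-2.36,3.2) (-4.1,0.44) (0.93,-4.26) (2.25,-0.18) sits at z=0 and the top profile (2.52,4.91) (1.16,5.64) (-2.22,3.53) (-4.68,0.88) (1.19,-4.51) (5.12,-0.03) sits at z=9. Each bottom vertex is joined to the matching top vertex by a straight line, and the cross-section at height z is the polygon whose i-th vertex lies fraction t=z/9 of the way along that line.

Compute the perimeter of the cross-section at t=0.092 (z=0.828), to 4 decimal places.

Perimeter at t=0.092: 24.0348

Cross-section at t=0.092: each vertex is (1-t)·p0[i] + t·p1[i].
  v1: (1-0.092)·(2.16,4.11) + 0.092·(2.52,4.91) = (2.1931,4.1836)
  v2: (1-0.092)·(0.91,4.66) + 0.092·(1.16,5.64) = (0.9330,4.7502)
  v3: (1-0.092)·(-2.36,3.2) + 0.092·(-2.22,3.53) = (-2.3471,3.2304)
  v4: (1-0.092)·(-4.1,0.44) + 0.092·(-4.68,0.88) = (-4.1534,0.4805)
  v5: (1-0.092)·(0.93,-4.26) + 0.092·(1.19,-4.51) = (0.9539,-4.2830)
  v6: (1-0.092)·(2.25,-0.18) + 0.092·(5.12,-0.03) = (2.5140,-0.1662)
Perimeter = Σ |v_{i+1} − v_i|:
  edge 1→2: √(-1.2601² + 0.5666²) = 1.3816 (running 1.3816)
  edge 2→3: √(-3.2801² + -1.5198²) = 3.6151 (running 4.9967)
  edge 3→4: √(-1.8062² + -2.7499²) = 3.2900 (running 8.2868)
  edge 4→5: √(5.1073² + -4.7635²) = 6.9839 (running 15.2707)
  edge 5→6: √(1.5601² + 4.1168²) = 4.4025 (running 19.6732)
  edge 6→1: √(-0.3209² + 4.3498²) = 4.3616 (running 24.0348)
Perimeter = 24.0348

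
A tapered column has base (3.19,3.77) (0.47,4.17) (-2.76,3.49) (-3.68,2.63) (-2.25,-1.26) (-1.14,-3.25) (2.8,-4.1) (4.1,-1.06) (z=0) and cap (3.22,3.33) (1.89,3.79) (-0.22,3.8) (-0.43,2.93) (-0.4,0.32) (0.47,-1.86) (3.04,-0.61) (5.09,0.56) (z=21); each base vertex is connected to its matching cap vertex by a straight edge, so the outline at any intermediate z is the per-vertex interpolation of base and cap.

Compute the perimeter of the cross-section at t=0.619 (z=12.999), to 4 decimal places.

Perimeter at t=0.619: 20.4797

Cross-section at t=0.619: each vertex is (1-t)·p0[i] + t·p1[i].
  v1: (1-0.619)·(3.19,3.77) + 0.619·(3.22,3.33) = (3.2086,3.4976)
  v2: (1-0.619)·(0.47,4.17) + 0.619·(1.89,3.79) = (1.3490,3.9348)
  v3: (1-0.619)·(-2.76,3.49) + 0.619·(-0.22,3.8) = (-1.1877,3.6819)
  v4: (1-0.619)·(-3.68,2.63) + 0.619·(-0.43,2.93) = (-1.6683,2.8157)
  v5: (1-0.619)·(-2.25,-1.26) + 0.619·(-0.4,0.32) = (-1.1049,-0.2820)
  v6: (1-0.619)·(-1.14,-3.25) + 0.619·(0.47,-1.86) = (-0.1434,-2.3896)
  v7: (1-0.619)·(2.8,-4.1) + 0.619·(3.04,-0.61) = (2.9486,-1.9397)
  v8: (1-0.619)·(4.1,-1.06) + 0.619·(5.09,0.56) = (4.7128,-0.0572)
Perimeter = Σ |v_{i+1} − v_i|:
  edge 1→2: √(-1.8596² + 0.4371²) = 1.9103 (running 1.9103)
  edge 2→3: √(-2.5367² + -0.2529²) = 2.5493 (running 4.4596)
  edge 3→4: √(-0.4805² + -0.8662²) = 0.9905 (running 5.4501)
  edge 4→5: √(0.5634² + -3.0977²) = 3.1485 (running 8.5986)
  edge 5→6: √(0.9614² + -2.1076²) = 2.3165 (running 10.9152)
  edge 6→7: √(3.0920² + 0.4499²) = 3.1245 (running 14.0397)
  edge 7→8: √(1.7642² + 1.8825²) = 2.5800 (running 16.6197)
  edge 8→1: √(-1.5042² + 3.5549²) = 3.8600 (running 20.4797)
Perimeter = 20.4797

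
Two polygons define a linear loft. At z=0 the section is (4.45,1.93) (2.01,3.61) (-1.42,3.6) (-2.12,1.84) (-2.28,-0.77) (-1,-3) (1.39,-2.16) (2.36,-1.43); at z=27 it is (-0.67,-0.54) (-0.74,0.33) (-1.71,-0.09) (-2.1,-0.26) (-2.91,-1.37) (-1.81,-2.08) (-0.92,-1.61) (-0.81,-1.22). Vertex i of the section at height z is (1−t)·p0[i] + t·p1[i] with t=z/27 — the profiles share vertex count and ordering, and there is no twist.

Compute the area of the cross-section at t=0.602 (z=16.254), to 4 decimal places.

Cross-section at t=0.602: each vertex is (1-t)·p0[i] + t·p1[i].
  v1: (1-0.602)·(4.45,1.93) + 0.602·(-0.67,-0.54) = (1.3678,0.4431)
  v2: (1-0.602)·(2.01,3.61) + 0.602·(-0.74,0.33) = (0.3545,1.6354)
  v3: (1-0.602)·(-1.42,3.6) + 0.602·(-1.71,-0.09) = (-1.5946,1.3786)
  v4: (1-0.602)·(-2.12,1.84) + 0.602·(-2.1,-0.26) = (-2.1080,0.5758)
  v5: (1-0.602)·(-2.28,-0.77) + 0.602·(-2.91,-1.37) = (-2.6593,-1.1312)
  v6: (1-0.602)·(-1,-3) + 0.602·(-1.81,-2.08) = (-1.4876,-2.4462)
  v7: (1-0.602)·(1.39,-2.16) + 0.602·(-0.92,-1.61) = (-0.0006,-1.8289)
  v8: (1-0.602)·(2.36,-1.43) + 0.602·(-0.81,-1.22) = (0.4517,-1.3036)
Shoelace sum Σ(x_i·y_{i+1} − x_{i+1}·y_i):
  i=1: 1.3678·1.6354 − 0.3545·0.4431 = +2.0798 (running +2.0798)
  i=2: 0.3545·1.3786 − -1.5946·1.6354 = +3.0966 (running +5.1764)
  i=3: -1.5946·0.5758 − -2.1080·1.3786 = +1.9879 (running +7.1643)
  i=4: -2.1080·-1.1312 − -2.6593·0.5758 = +3.9157 (running +11.0800)
  i=5: -2.6593·-2.4462 − -1.4876·-1.1312 = +4.8222 (running +15.9022)
  i=6: -1.4876·-1.8289 − -0.0006·-2.4462 = +2.7192 (running +18.6214)
  i=7: -0.0006·-1.3036 − 0.4517·-1.8289 = +0.8268 (running +19.4482)
  i=8: 0.4517·0.4431 − 1.3678·-1.3036 = +1.9831 (running +21.4313)
Area = |Σ|/2 = |21.4313|/2 = 10.7157

Area at t=0.602: 10.7157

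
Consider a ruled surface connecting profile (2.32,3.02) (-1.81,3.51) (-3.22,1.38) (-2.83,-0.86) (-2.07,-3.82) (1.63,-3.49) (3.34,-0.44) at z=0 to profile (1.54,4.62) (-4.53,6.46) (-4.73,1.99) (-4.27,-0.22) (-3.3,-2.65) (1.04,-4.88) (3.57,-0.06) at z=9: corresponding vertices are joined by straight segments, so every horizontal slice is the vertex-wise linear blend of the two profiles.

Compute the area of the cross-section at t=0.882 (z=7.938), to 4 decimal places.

Area at t=0.882: 59.2576

Cross-section at t=0.882: each vertex is (1-t)·p0[i] + t·p1[i].
  v1: (1-0.882)·(2.32,3.02) + 0.882·(1.54,4.62) = (1.6320,4.4312)
  v2: (1-0.882)·(-1.81,3.51) + 0.882·(-4.53,6.46) = (-4.2090,6.1119)
  v3: (1-0.882)·(-3.22,1.38) + 0.882·(-4.73,1.99) = (-4.5518,1.9180)
  v4: (1-0.882)·(-2.83,-0.86) + 0.882·(-4.27,-0.22) = (-4.1001,-0.2955)
  v5: (1-0.882)·(-2.07,-3.82) + 0.882·(-3.3,-2.65) = (-3.1549,-2.7881)
  v6: (1-0.882)·(1.63,-3.49) + 0.882·(1.04,-4.88) = (1.1096,-4.7160)
  v7: (1-0.882)·(3.34,-0.44) + 0.882·(3.57,-0.06) = (3.5429,-0.1048)
Shoelace sum Σ(x_i·y_{i+1} − x_{i+1}·y_i):
  i=1: 1.6320·6.1119 − -4.2090·4.4312 = +28.6260 (running +28.6260)
  i=2: -4.2090·1.9180 − -4.5518·6.1119 = +19.7472 (running +48.3732)
  i=3: -4.5518·-0.2955 − -4.1001·1.9180 = +9.2092 (running +57.5824)
  i=4: -4.1001·-2.7881 − -3.1549·-0.2955 = +10.4989 (running +68.0813)
  i=5: -3.1549·-4.7160 − 1.1096·-2.7881 = +17.9719 (running +86.0533)
  i=6: 1.1096·-0.1048 − 3.5429·-4.7160 = +16.5917 (running +102.6450)
  i=7: 3.5429·4.4312 − 1.6320·-0.1048 = +15.8702 (running +118.5152)
Area = |Σ|/2 = |118.5152|/2 = 59.2576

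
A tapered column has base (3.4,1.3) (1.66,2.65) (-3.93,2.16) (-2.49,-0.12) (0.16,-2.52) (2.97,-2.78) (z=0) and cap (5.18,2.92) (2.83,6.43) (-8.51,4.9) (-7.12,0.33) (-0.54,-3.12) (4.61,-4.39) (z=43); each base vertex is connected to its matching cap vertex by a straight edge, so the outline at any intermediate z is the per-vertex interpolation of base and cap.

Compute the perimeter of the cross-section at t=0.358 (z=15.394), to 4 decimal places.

Perimeter at t=0.358: 27.8703

Cross-section at t=0.358: each vertex is (1-t)·p0[i] + t·p1[i].
  v1: (1-0.358)·(3.4,1.3) + 0.358·(5.18,2.92) = (4.0372,1.8800)
  v2: (1-0.358)·(1.66,2.65) + 0.358·(2.83,6.43) = (2.0789,4.0032)
  v3: (1-0.358)·(-3.93,2.16) + 0.358·(-8.51,4.9) = (-5.5696,3.1409)
  v4: (1-0.358)·(-2.49,-0.12) + 0.358·(-7.12,0.33) = (-4.1475,0.0411)
  v5: (1-0.358)·(0.16,-2.52) + 0.358·(-0.54,-3.12) = (-0.0906,-2.7348)
  v6: (1-0.358)·(2.97,-2.78) + 0.358·(4.61,-4.39) = (3.5571,-3.3564)
Perimeter = Σ |v_{i+1} − v_i|:
  edge 1→2: √(-1.9584² + 2.1233²) = 2.8885 (running 2.8885)
  edge 2→3: √(-7.6485² + -0.8623²) = 7.6970 (running 10.5855)
  edge 3→4: √(1.4221² + -3.0998²) = 3.4105 (running 13.9959)
  edge 4→5: √(4.0569² + -2.7759²) = 4.9157 (running 18.9117)
  edge 5→6: √(3.6477² + -0.6216²) = 3.7003 (running 22.6120)
  edge 6→1: √(0.4801² + 5.2363²) = 5.2583 (running 27.8703)
Perimeter = 27.8703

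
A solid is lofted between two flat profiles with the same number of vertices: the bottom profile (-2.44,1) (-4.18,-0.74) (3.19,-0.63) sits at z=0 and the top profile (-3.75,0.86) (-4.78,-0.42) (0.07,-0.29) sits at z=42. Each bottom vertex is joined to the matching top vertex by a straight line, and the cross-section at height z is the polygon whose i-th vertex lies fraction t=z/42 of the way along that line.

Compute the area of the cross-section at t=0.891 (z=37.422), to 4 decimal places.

Cross-section at t=0.891: each vertex is (1-t)·p0[i] + t·p1[i].
  v1: (1-0.891)·(-2.44,1) + 0.891·(-3.75,0.86) = (-3.6072,0.8753)
  v2: (1-0.891)·(-4.18,-0.74) + 0.891·(-4.78,-0.42) = (-4.7146,-0.4549)
  v3: (1-0.891)·(3.19,-0.63) + 0.891·(0.07,-0.29) = (0.4101,-0.3271)
Shoelace sum Σ(x_i·y_{i+1} − x_{i+1}·y_i):
  i=1: -3.6072·-0.4549 − -4.7146·0.8753 = +5.7673 (running +5.7673)
  i=2: -4.7146·-0.3271 − 0.4101·-0.4549 = +1.7285 (running +7.4958)
  i=3: 0.4101·0.8753 − -3.6072·-0.3271 = -0.8208 (running +6.6750)
Area = |Σ|/2 = |6.6750|/2 = 3.3375

Area at t=0.891: 3.3375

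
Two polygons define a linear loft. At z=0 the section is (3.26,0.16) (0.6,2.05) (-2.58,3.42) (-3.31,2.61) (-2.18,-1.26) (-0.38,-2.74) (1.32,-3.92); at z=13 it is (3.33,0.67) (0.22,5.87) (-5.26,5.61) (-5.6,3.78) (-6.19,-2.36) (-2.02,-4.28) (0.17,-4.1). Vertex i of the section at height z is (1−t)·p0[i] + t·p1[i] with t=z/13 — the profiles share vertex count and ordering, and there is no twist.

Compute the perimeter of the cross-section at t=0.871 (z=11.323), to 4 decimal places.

Perimeter at t=0.871: 30.4284

Cross-section at t=0.871: each vertex is (1-t)·p0[i] + t·p1[i].
  v1: (1-0.871)·(3.26,0.16) + 0.871·(3.33,0.67) = (3.3210,0.6042)
  v2: (1-0.871)·(0.6,2.05) + 0.871·(0.22,5.87) = (0.2690,5.3772)
  v3: (1-0.871)·(-2.58,3.42) + 0.871·(-5.26,5.61) = (-4.9143,5.3275)
  v4: (1-0.871)·(-3.31,2.61) + 0.871·(-5.6,3.78) = (-5.3046,3.6291)
  v5: (1-0.871)·(-2.18,-1.26) + 0.871·(-6.19,-2.36) = (-5.6727,-2.2181)
  v6: (1-0.871)·(-0.38,-2.74) + 0.871·(-2.02,-4.28) = (-1.8084,-4.0813)
  v7: (1-0.871)·(1.32,-3.92) + 0.871·(0.17,-4.1) = (0.3184,-4.0768)
Perimeter = Σ |v_{i+1} − v_i|:
  edge 1→2: √(-3.0519² + 4.7730²) = 5.6653 (running 5.6653)
  edge 2→3: √(-5.1833² + -0.0497²) = 5.1835 (running 10.8489)
  edge 3→4: √(-0.3903² + -1.6984²) = 1.7427 (running 12.5916)
  edge 4→5: √(-0.3681² + -5.8472²) = 5.8587 (running 18.4503)
  edge 5→6: √(3.8643² + -1.8632²) = 4.2900 (running 22.7403)
  edge 6→7: √(2.1268² + 0.0046²) = 2.1268 (running 24.8671)
  edge 7→1: √(3.0026² + 4.6810²) = 5.5612 (running 30.4284)
Perimeter = 30.4284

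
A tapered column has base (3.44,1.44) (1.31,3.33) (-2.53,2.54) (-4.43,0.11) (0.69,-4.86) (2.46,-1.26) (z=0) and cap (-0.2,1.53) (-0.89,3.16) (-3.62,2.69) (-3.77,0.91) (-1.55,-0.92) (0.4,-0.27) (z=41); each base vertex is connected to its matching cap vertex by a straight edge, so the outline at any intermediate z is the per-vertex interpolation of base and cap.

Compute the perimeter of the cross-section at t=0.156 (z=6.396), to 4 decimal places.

Cross-section at t=0.156: each vertex is (1-t)·p0[i] + t·p1[i].
  v1: (1-0.156)·(3.44,1.44) + 0.156·(-0.2,1.53) = (2.8722,1.4540)
  v2: (1-0.156)·(1.31,3.33) + 0.156·(-0.89,3.16) = (0.9668,3.3035)
  v3: (1-0.156)·(-2.53,2.54) + 0.156·(-3.62,2.69) = (-2.7000,2.5634)
  v4: (1-0.156)·(-4.43,0.11) + 0.156·(-3.77,0.91) = (-4.3270,0.2348)
  v5: (1-0.156)·(0.69,-4.86) + 0.156·(-1.55,-0.92) = (0.3406,-4.2454)
  v6: (1-0.156)·(2.46,-1.26) + 0.156·(0.4,-0.27) = (2.1386,-1.1056)
Perimeter = Σ |v_{i+1} − v_i|:
  edge 1→2: √(-1.9054² + 1.8494²) = 2.6553 (running 2.6553)
  edge 2→3: √(-3.6668² + -0.7401²) = 3.7408 (running 6.3961)
  edge 3→4: √(-1.6270² + -2.3286²) = 2.8407 (running 9.2368)
  edge 4→5: √(4.6676² + -4.4802²) = 6.4698 (running 15.7066)
  edge 5→6: √(1.7981² + 3.1398²) = 3.6182 (running 19.3248)
  edge 6→1: √(0.7335² + 2.5596²) = 2.6626 (running 21.9874)
Perimeter = 21.9874

Perimeter at t=0.156: 21.9874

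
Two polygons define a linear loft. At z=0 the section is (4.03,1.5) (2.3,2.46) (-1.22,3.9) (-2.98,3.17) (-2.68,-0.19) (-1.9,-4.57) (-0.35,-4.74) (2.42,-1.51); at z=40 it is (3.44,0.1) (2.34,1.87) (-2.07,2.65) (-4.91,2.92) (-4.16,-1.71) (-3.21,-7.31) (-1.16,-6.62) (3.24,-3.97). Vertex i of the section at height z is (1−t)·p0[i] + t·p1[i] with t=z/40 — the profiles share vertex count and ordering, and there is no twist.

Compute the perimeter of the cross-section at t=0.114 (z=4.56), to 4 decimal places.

Cross-section at t=0.114: each vertex is (1-t)·p0[i] + t·p1[i].
  v1: (1-0.114)·(4.03,1.5) + 0.114·(3.44,0.1) = (3.9627,1.3404)
  v2: (1-0.114)·(2.3,2.46) + 0.114·(2.34,1.87) = (2.3046,2.3927)
  v3: (1-0.114)·(-1.22,3.9) + 0.114·(-2.07,2.65) = (-1.3169,3.7575)
  v4: (1-0.114)·(-2.98,3.17) + 0.114·(-4.91,2.92) = (-3.2000,3.1415)
  v5: (1-0.114)·(-2.68,-0.19) + 0.114·(-4.16,-1.71) = (-2.8487,-0.3633)
  v6: (1-0.114)·(-1.9,-4.57) + 0.114·(-3.21,-7.31) = (-2.0493,-4.8824)
  v7: (1-0.114)·(-0.35,-4.74) + 0.114·(-1.16,-6.62) = (-0.4423,-4.9543)
  v8: (1-0.114)·(2.42,-1.51) + 0.114·(3.24,-3.97) = (2.5135,-1.7904)
Perimeter = Σ |v_{i+1} − v_i|:
  edge 1→2: √(-1.6582² + 1.0523²) = 1.9639 (running 1.9639)
  edge 2→3: √(-3.6215² + 1.3648²) = 3.8701 (running 5.8340)
  edge 3→4: √(-1.8831² + -0.6160²) = 1.9813 (running 7.8153)
  edge 4→5: √(0.3513² + -3.5048²) = 3.5223 (running 11.3377)
  edge 5→6: √(0.7994² + -4.5191²) = 4.5892 (running 15.9269)
  edge 6→7: √(1.6070² + -0.0720²) = 1.6086 (running 17.5355)
  edge 7→8: √(2.9558² + 3.1639²) = 4.3298 (running 21.8653)
  edge 8→1: √(1.4493² + 3.1308²) = 3.4500 (running 25.3153)
Perimeter = 25.3153

Perimeter at t=0.114: 25.3153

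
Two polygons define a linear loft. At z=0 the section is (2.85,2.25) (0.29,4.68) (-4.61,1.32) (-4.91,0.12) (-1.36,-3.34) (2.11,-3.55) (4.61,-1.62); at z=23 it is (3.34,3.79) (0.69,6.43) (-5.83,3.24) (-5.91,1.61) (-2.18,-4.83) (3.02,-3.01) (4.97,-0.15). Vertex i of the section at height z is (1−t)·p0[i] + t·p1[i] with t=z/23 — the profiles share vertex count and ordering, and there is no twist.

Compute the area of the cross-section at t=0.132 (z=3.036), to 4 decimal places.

Area at t=0.132: 51.8808

Cross-section at t=0.132: each vertex is (1-t)·p0[i] + t·p1[i].
  v1: (1-0.132)·(2.85,2.25) + 0.132·(3.34,3.79) = (2.9147,2.4533)
  v2: (1-0.132)·(0.29,4.68) + 0.132·(0.69,6.43) = (0.3428,4.9110)
  v3: (1-0.132)·(-4.61,1.32) + 0.132·(-5.83,3.24) = (-4.7710,1.5734)
  v4: (1-0.132)·(-4.91,0.12) + 0.132·(-5.91,1.61) = (-5.0420,0.3167)
  v5: (1-0.132)·(-1.36,-3.34) + 0.132·(-2.18,-4.83) = (-1.4682,-3.5367)
  v6: (1-0.132)·(2.11,-3.55) + 0.132·(3.02,-3.01) = (2.2301,-3.4787)
  v7: (1-0.132)·(4.61,-1.62) + 0.132·(4.97,-0.15) = (4.6575,-1.4260)
Shoelace sum Σ(x_i·y_{i+1} − x_{i+1}·y_i):
  i=1: 2.9147·4.9110 − 0.3428·2.4533 = +13.4730 (running +13.4730)
  i=2: 0.3428·1.5734 − -4.7710·4.9110 = +23.9700 (running +37.4430)
  i=3: -4.7710·0.3167 − -5.0420·1.5734 = +6.4224 (running +43.8654)
  i=4: -5.0420·-3.5367 − -1.4682·0.3167 = +18.2969 (running +62.1623)
  i=5: -1.4682·-3.4787 − 2.2301·-3.5367 = +12.9948 (running +75.1571)
  i=6: 2.2301·-1.4260 − 4.6575·-3.4787 = +13.0221 (running +88.1792)
  i=7: 4.6575·2.4533 − 2.9147·-1.4260 = +15.5824 (running +103.7616)
Area = |Σ|/2 = |103.7616|/2 = 51.8808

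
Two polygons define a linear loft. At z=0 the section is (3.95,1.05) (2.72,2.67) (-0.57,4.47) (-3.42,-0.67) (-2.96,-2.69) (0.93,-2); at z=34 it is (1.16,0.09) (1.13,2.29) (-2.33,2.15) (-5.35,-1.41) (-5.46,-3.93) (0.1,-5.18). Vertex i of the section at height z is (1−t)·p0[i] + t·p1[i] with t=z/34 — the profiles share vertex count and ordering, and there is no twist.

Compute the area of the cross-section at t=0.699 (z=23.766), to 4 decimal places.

Area at t=0.699: 34.9520

Cross-section at t=0.699: each vertex is (1-t)·p0[i] + t·p1[i].
  v1: (1-0.699)·(3.95,1.05) + 0.699·(1.16,0.09) = (1.9998,0.3790)
  v2: (1-0.699)·(2.72,2.67) + 0.699·(1.13,2.29) = (1.6086,2.4044)
  v3: (1-0.699)·(-0.57,4.47) + 0.699·(-2.33,2.15) = (-1.8002,2.8483)
  v4: (1-0.699)·(-3.42,-0.67) + 0.699·(-5.35,-1.41) = (-4.7691,-1.1873)
  v5: (1-0.699)·(-2.96,-2.69) + 0.699·(-5.46,-3.93) = (-4.7075,-3.5568)
  v6: (1-0.699)·(0.93,-2) + 0.699·(0.1,-5.18) = (0.3498,-4.2228)
Shoelace sum Σ(x_i·y_{i+1} − x_{i+1}·y_i):
  i=1: 1.9998·2.4044 − 1.6086·0.3790 = +4.1987 (running +4.1987)
  i=2: 1.6086·2.8483 − -1.8002·2.4044 = +8.9102 (running +13.1089)
  i=3: -1.8002·-1.1873 − -4.7691·2.8483 = +15.7212 (running +28.8301)
  i=4: -4.7691·-3.5568 − -4.7075·-1.1873 = +11.3734 (running +40.2035)
  i=5: -4.7075·-4.2228 − 0.3498·-3.5568 = +21.1232 (running +61.3267)
  i=6: 0.3498·0.3790 − 1.9998·-4.2228 = +8.5773 (running +69.9040)
Area = |Σ|/2 = |69.9040|/2 = 34.9520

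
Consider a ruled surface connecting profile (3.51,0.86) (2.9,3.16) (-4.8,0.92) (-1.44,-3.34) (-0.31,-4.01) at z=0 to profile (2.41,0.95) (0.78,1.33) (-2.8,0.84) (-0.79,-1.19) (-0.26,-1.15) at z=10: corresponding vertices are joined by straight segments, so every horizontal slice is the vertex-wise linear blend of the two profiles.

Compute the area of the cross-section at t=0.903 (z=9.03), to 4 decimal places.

Cross-section at t=0.903: each vertex is (1-t)·p0[i] + t·p1[i].
  v1: (1-0.903)·(3.51,0.86) + 0.903·(2.41,0.95) = (2.5167,0.9413)
  v2: (1-0.903)·(2.9,3.16) + 0.903·(0.78,1.33) = (0.9856,1.5075)
  v3: (1-0.903)·(-4.8,0.92) + 0.903·(-2.8,0.84) = (-2.9940,0.8478)
  v4: (1-0.903)·(-1.44,-3.34) + 0.903·(-0.79,-1.19) = (-0.8531,-1.3985)
  v5: (1-0.903)·(-0.31,-4.01) + 0.903·(-0.26,-1.15) = (-0.2649,-1.4274)
Shoelace sum Σ(x_i·y_{i+1} − x_{i+1}·y_i):
  i=1: 2.5167·1.5075 − 0.9856·0.9413 = +2.8662 (running +2.8662)
  i=2: 0.9856·0.8478 − -2.9940·1.5075 = +5.3491 (running +8.2153)
  i=3: -2.9940·-1.3985 − -0.8531·0.8478 = +4.9104 (running +13.1257)
  i=4: -0.8531·-1.4274 − -0.2649·-1.3985 = +0.8473 (running +13.9730)
  i=5: -0.2649·0.9413 − 2.5167·-1.4274 = +3.3431 (running +17.3161)
Area = |Σ|/2 = |17.3161|/2 = 8.6580

Area at t=0.903: 8.6580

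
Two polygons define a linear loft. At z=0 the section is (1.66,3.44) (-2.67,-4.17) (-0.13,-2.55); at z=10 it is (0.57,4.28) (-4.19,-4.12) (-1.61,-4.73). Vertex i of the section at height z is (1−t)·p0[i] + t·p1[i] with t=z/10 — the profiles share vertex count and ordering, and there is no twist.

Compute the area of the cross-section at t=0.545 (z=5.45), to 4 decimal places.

Area at t=0.545: 9.3757

Cross-section at t=0.545: each vertex is (1-t)·p0[i] + t·p1[i].
  v1: (1-0.545)·(1.66,3.44) + 0.545·(0.57,4.28) = (1.0659,3.8978)
  v2: (1-0.545)·(-2.67,-4.17) + 0.545·(-4.19,-4.12) = (-3.4984,-4.1427)
  v3: (1-0.545)·(-0.13,-2.55) + 0.545·(-1.61,-4.73) = (-0.9366,-3.7381)
Shoelace sum Σ(x_i·y_{i+1} − x_{i+1}·y_i):
  i=1: 1.0659·-4.1427 − -3.4984·3.8978 = +9.2201 (running +9.2201)
  i=2: -3.4984·-3.7381 − -0.9366·-4.1427 = +9.1973 (running +18.4174)
  i=3: -0.9366·3.8978 − 1.0659·-3.7381 = +0.3339 (running +18.7513)
Area = |Σ|/2 = |18.7513|/2 = 9.3757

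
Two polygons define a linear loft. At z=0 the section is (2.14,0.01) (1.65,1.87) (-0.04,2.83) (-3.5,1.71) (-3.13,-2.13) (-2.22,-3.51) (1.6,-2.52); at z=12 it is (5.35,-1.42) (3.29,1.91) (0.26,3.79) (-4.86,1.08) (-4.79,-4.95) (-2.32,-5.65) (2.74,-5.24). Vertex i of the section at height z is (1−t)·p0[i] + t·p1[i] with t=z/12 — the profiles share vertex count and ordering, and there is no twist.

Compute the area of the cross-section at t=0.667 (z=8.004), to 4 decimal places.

Cross-section at t=0.667: each vertex is (1-t)·p0[i] + t·p1[i].
  v1: (1-0.667)·(2.14,0.01) + 0.667·(5.35,-1.42) = (4.2811,-0.9438)
  v2: (1-0.667)·(1.65,1.87) + 0.667·(3.29,1.91) = (2.7439,1.8967)
  v3: (1-0.667)·(-0.04,2.83) + 0.667·(0.26,3.79) = (0.1601,3.4703)
  v4: (1-0.667)·(-3.5,1.71) + 0.667·(-4.86,1.08) = (-4.4071,1.2898)
  v5: (1-0.667)·(-3.13,-2.13) + 0.667·(-4.79,-4.95) = (-4.2372,-4.0109)
  v6: (1-0.667)·(-2.22,-3.51) + 0.667·(-2.32,-5.65) = (-2.2867,-4.9374)
  v7: (1-0.667)·(1.6,-2.52) + 0.667·(2.74,-5.24) = (2.3604,-4.3342)
Shoelace sum Σ(x_i·y_{i+1} − x_{i+1}·y_i):
  i=1: 4.2811·1.8967 − 2.7439·-0.9438 = +10.7095 (running +10.7095)
  i=2: 2.7439·3.4703 − 0.1601·1.8967 = +9.2185 (running +19.9280)
  i=3: 0.1601·1.2898 − -4.4071·3.4703 = +15.5006 (running +35.4286)
  i=4: -4.4071·-4.0109 − -4.2372·1.2898 = +23.1418 (running +58.5704)
  i=5: -4.2372·-4.9374 − -2.2867·-4.0109 = +11.7489 (running +70.3194)
  i=6: -2.2867·-4.3342 − 2.3604·-4.9374 = +21.5652 (running +91.8846)
  i=7: 2.3604·-0.9438 − 4.2811·-4.3342 = +16.3274 (running +108.2120)
Area = |Σ|/2 = |108.2120|/2 = 54.1060

Area at t=0.667: 54.1060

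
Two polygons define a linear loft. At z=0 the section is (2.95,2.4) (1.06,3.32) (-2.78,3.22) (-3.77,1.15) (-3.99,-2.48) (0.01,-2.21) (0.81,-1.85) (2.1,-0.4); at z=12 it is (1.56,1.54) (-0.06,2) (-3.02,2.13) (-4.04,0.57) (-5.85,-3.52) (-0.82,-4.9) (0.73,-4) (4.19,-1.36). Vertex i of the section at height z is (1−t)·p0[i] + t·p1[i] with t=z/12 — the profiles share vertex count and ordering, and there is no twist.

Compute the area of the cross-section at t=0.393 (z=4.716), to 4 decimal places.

Area at t=0.393: 36.0122

Cross-section at t=0.393: each vertex is (1-t)·p0[i] + t·p1[i].
  v1: (1-0.393)·(2.95,2.4) + 0.393·(1.56,1.54) = (2.4037,2.0620)
  v2: (1-0.393)·(1.06,3.32) + 0.393·(-0.06,2) = (0.6198,2.8012)
  v3: (1-0.393)·(-2.78,3.22) + 0.393·(-3.02,2.13) = (-2.8743,2.7916)
  v4: (1-0.393)·(-3.77,1.15) + 0.393·(-4.04,0.57) = (-3.8761,0.9221)
  v5: (1-0.393)·(-3.99,-2.48) + 0.393·(-5.85,-3.52) = (-4.7210,-2.8887)
  v6: (1-0.393)·(0.01,-2.21) + 0.393·(-0.82,-4.9) = (-0.3162,-3.2672)
  v7: (1-0.393)·(0.81,-1.85) + 0.393·(0.73,-4) = (0.7786,-2.6950)
  v8: (1-0.393)·(2.1,-0.4) + 0.393·(4.19,-1.36) = (2.9214,-0.7773)
Shoelace sum Σ(x_i·y_{i+1} − x_{i+1}·y_i):
  i=1: 2.4037·2.8012 − 0.6198·2.0620 = +5.4553 (running +5.4553)
  i=2: 0.6198·2.7916 − -2.8743·2.8012 = +9.7820 (running +15.2373)
  i=3: -2.8743·0.9221 − -3.8761·2.7916 = +8.1704 (running +23.4077)
  i=4: -3.8761·-2.8887 − -4.7210·0.9221 = +15.5500 (running +38.9577)
  i=5: -4.7210·-3.2672 − -0.3162·-2.8887 = +14.5109 (running +53.4686)
  i=6: -0.3162·-2.6950 − 0.7786·-3.2672 = +3.3958 (running +56.8644)
  i=7: 0.7786·-0.7773 − 2.9214·-2.6950 = +7.2678 (running +64.1322)
  i=8: 2.9214·2.0620 − 2.4037·-0.7773 = +7.8923 (running +72.0245)
Area = |Σ|/2 = |72.0245|/2 = 36.0122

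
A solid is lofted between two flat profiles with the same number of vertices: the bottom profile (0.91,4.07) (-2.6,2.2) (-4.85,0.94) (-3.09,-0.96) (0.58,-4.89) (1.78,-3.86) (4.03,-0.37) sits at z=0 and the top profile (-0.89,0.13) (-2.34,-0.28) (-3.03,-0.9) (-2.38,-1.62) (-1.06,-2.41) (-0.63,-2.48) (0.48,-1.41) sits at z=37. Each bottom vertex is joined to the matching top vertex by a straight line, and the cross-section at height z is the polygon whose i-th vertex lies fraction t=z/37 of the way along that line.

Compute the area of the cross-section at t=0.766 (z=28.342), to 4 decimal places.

Area at t=0.766: 10.6613

Cross-section at t=0.766: each vertex is (1-t)·p0[i] + t·p1[i].
  v1: (1-0.766)·(0.91,4.07) + 0.766·(-0.89,0.13) = (-0.4688,1.0520)
  v2: (1-0.766)·(-2.6,2.2) + 0.766·(-2.34,-0.28) = (-2.4008,0.3003)
  v3: (1-0.766)·(-4.85,0.94) + 0.766·(-3.03,-0.9) = (-3.4559,-0.4694)
  v4: (1-0.766)·(-3.09,-0.96) + 0.766·(-2.38,-1.62) = (-2.5461,-1.4656)
  v5: (1-0.766)·(0.58,-4.89) + 0.766·(-1.06,-2.41) = (-0.6762,-2.9903)
  v6: (1-0.766)·(1.78,-3.86) + 0.766·(-0.63,-2.48) = (-0.0661,-2.8029)
  v7: (1-0.766)·(4.03,-0.37) + 0.766·(0.48,-1.41) = (1.3107,-1.1666)
Shoelace sum Σ(x_i·y_{i+1} − x_{i+1}·y_i):
  i=1: -0.4688·0.3003 − -2.4008·1.0520 = +2.3848 (running +2.3848)
  i=2: -2.4008·-0.4694 − -3.4559·0.3003 = +2.1649 (running +4.5497)
  i=3: -3.4559·-1.4656 − -2.5461·-0.4694 = +3.8695 (running +8.4193)
  i=4: -2.5461·-2.9903 − -0.6762·-1.4656 = +6.6227 (running +15.0420)
  i=5: -0.6762·-2.8029 − -0.0661·-2.9903 = +1.6979 (running +16.7399)
  i=6: -0.0661·-1.1666 − 1.3107·-2.8029 = +3.7509 (running +20.4907)
  i=7: 1.3107·1.0520 − -0.4688·-1.1666 = +0.8319 (running +21.3226)
Area = |Σ|/2 = |21.3226|/2 = 10.6613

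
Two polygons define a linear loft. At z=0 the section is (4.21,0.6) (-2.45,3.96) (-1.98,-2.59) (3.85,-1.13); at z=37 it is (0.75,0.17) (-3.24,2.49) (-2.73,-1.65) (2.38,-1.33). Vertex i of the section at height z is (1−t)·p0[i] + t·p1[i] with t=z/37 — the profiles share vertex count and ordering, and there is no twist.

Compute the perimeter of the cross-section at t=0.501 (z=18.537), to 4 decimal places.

Cross-section at t=0.501: each vertex is (1-t)·p0[i] + t·p1[i].
  v1: (1-0.501)·(4.21,0.6) + 0.501·(0.75,0.17) = (2.4765,0.3846)
  v2: (1-0.501)·(-2.45,3.96) + 0.501·(-3.24,2.49) = (-2.8458,3.2235)
  v3: (1-0.501)·(-1.98,-2.59) + 0.501·(-2.73,-1.65) = (-2.3558,-2.1191)
  v4: (1-0.501)·(3.85,-1.13) + 0.501·(2.38,-1.33) = (3.1135,-1.2302)
Perimeter = Σ |v_{i+1} − v_i|:
  edge 1→2: √(-5.3223² + 2.8390²) = 6.0322 (running 6.0322)
  edge 2→3: √(0.4900² + -5.3426²) = 5.3650 (running 11.3972)
  edge 3→4: √(5.4693² + 0.8889²) = 5.5410 (running 16.9382)
  edge 4→1: √(-0.6370² + 1.6148²) = 1.7359 (running 18.6741)
Perimeter = 18.6741

Perimeter at t=0.501: 18.6741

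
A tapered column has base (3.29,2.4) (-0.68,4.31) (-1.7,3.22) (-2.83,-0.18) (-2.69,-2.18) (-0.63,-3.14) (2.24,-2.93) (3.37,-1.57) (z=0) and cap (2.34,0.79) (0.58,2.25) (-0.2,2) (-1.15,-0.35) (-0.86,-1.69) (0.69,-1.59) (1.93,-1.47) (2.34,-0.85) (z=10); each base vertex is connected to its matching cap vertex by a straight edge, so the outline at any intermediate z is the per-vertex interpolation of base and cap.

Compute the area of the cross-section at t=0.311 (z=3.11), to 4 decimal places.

Area at t=0.311: 26.0957

Cross-section at t=0.311: each vertex is (1-t)·p0[i] + t·p1[i].
  v1: (1-0.311)·(3.29,2.4) + 0.311·(2.34,0.79) = (2.9945,1.8993)
  v2: (1-0.311)·(-0.68,4.31) + 0.311·(0.58,2.25) = (-0.2881,3.6693)
  v3: (1-0.311)·(-1.7,3.22) + 0.311·(-0.2,2) = (-1.2335,2.8406)
  v4: (1-0.311)·(-2.83,-0.18) + 0.311·(-1.15,-0.35) = (-2.3075,-0.2329)
  v5: (1-0.311)·(-2.69,-2.18) + 0.311·(-0.86,-1.69) = (-2.1209,-2.0276)
  v6: (1-0.311)·(-0.63,-3.14) + 0.311·(0.69,-1.59) = (-0.2195,-2.6580)
  v7: (1-0.311)·(2.24,-2.93) + 0.311·(1.93,-1.47) = (2.1436,-2.4759)
  v8: (1-0.311)·(3.37,-1.57) + 0.311·(2.34,-0.85) = (3.0497,-1.3461)
Shoelace sum Σ(x_i·y_{i+1} − x_{i+1}·y_i):
  i=1: 2.9945·3.6693 − -0.2881·1.8993 = +11.5353 (running +11.5353)
  i=2: -0.2881·2.8406 − -1.2335·3.6693 = +3.7076 (running +15.2429)
  i=3: -1.2335·-0.2329 − -2.3075·2.8406 = +6.8419 (running +22.0849)
  i=4: -2.3075·-2.0276 − -2.1209·-0.2329 = +4.1849 (running +26.2697)
  i=5: -2.1209·-2.6580 − -0.2195·-2.0276 = +5.1921 (running +31.4619)
  i=6: -0.2195·-2.4759 − 2.1436·-2.6580 = +6.2410 (running +37.7029)
  i=7: 2.1436·-1.3461 − 3.0497·-2.4759 = +4.6654 (running +42.3682)
  i=8: 3.0497·1.8993 − 2.9945·-1.3461 = +9.8231 (running +52.1913)
Area = |Σ|/2 = |52.1913|/2 = 26.0957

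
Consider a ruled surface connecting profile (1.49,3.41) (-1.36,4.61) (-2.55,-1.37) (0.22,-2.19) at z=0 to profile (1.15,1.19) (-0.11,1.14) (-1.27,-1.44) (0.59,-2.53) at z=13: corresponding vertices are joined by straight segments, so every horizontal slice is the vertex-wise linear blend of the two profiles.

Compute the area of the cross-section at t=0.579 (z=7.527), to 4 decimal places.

Area at t=0.579: 9.6282

Cross-section at t=0.579: each vertex is (1-t)·p0[i] + t·p1[i].
  v1: (1-0.579)·(1.49,3.41) + 0.579·(1.15,1.19) = (1.2931,2.1246)
  v2: (1-0.579)·(-1.36,4.61) + 0.579·(-0.11,1.14) = (-0.6363,2.6009)
  v3: (1-0.579)·(-2.55,-1.37) + 0.579·(-1.27,-1.44) = (-1.8089,-1.4105)
  v4: (1-0.579)·(0.22,-2.19) + 0.579·(0.59,-2.53) = (0.4342,-2.3869)
Shoelace sum Σ(x_i·y_{i+1} − x_{i+1}·y_i):
  i=1: 1.2931·2.6009 − -0.6363·2.1246 = +4.7151 (running +4.7151)
  i=2: -0.6363·-1.4105 − -1.8089·2.6009 = +5.6021 (running +10.3172)
  i=3: -1.8089·-2.3869 − 0.4342·-1.4105 = +4.9300 (running +15.2472)
  i=4: 0.4342·2.1246 − 1.2931·-2.3869 = +4.0091 (running +19.2563)
Area = |Σ|/2 = |19.2563|/2 = 9.6282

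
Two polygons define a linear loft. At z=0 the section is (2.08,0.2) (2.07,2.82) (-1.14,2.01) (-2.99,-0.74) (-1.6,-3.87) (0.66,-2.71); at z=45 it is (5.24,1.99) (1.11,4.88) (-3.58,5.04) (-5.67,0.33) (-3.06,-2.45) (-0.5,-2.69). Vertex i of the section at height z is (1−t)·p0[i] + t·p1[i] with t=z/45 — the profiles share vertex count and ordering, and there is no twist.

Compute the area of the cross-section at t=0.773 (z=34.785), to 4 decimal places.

Area at t=0.773: 45.7641

Cross-section at t=0.773: each vertex is (1-t)·p0[i] + t·p1[i].
  v1: (1-0.773)·(2.08,0.2) + 0.773·(5.24,1.99) = (4.5227,1.5837)
  v2: (1-0.773)·(2.07,2.82) + 0.773·(1.11,4.88) = (1.3279,4.4124)
  v3: (1-0.773)·(-1.14,2.01) + 0.773·(-3.58,5.04) = (-3.0261,4.3522)
  v4: (1-0.773)·(-2.99,-0.74) + 0.773·(-5.67,0.33) = (-5.0616,0.0871)
  v5: (1-0.773)·(-1.6,-3.87) + 0.773·(-3.06,-2.45) = (-2.7286,-2.7723)
  v6: (1-0.773)·(0.66,-2.71) + 0.773·(-0.5,-2.69) = (-0.2367,-2.6945)
Shoelace sum Σ(x_i·y_{i+1} − x_{i+1}·y_i):
  i=1: 4.5227·4.4124 − 1.3279·1.5837 = +17.8528 (running +17.8528)
  i=2: 1.3279·4.3522 − -3.0261·4.4124 = +19.1318 (running +36.9845)
  i=3: -3.0261·0.0871 − -5.0616·4.3522 = +21.7656 (running +58.7502)
  i=4: -5.0616·-2.7723 − -2.7286·0.0871 = +14.2703 (running +73.0204)
  i=5: -2.7286·-2.6945 − -0.2367·-2.7723 = +6.6961 (running +79.7165)
  i=6: -0.2367·1.5837 − 4.5227·-2.6945 = +11.8117 (running +91.5283)
Area = |Σ|/2 = |91.5283|/2 = 45.7641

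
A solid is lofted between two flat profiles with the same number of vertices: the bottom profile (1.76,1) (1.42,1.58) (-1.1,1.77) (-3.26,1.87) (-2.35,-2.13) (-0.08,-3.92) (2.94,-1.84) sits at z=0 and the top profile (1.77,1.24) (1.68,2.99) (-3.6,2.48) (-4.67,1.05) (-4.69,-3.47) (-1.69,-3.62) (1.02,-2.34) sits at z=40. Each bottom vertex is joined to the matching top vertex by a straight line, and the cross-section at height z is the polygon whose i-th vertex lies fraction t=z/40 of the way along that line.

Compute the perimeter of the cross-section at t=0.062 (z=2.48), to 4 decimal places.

Perimeter at t=0.062: 19.2008

Cross-section at t=0.062: each vertex is (1-t)·p0[i] + t·p1[i].
  v1: (1-0.062)·(1.76,1) + 0.062·(1.77,1.24) = (1.7606,1.0149)
  v2: (1-0.062)·(1.42,1.58) + 0.062·(1.68,2.99) = (1.4361,1.6674)
  v3: (1-0.062)·(-1.1,1.77) + 0.062·(-3.6,2.48) = (-1.2550,1.8140)
  v4: (1-0.062)·(-3.26,1.87) + 0.062·(-4.67,1.05) = (-3.3474,1.8192)
  v5: (1-0.062)·(-2.35,-2.13) + 0.062·(-4.69,-3.47) = (-2.4951,-2.2131)
  v6: (1-0.062)·(-0.08,-3.92) + 0.062·(-1.69,-3.62) = (-0.1798,-3.9014)
  v7: (1-0.062)·(2.94,-1.84) + 0.062·(1.02,-2.34) = (2.8210,-1.8710)
Perimeter = Σ |v_{i+1} − v_i|:
  edge 1→2: √(-0.3245² + 0.6525²) = 0.7288 (running 0.7288)
  edge 2→3: √(-2.6911² + 0.1466²) = 2.6951 (running 3.4239)
  edge 3→4: √(-2.0924² + 0.0051²) = 2.0924 (running 5.5163)
  edge 4→5: √(0.8523² + -4.0322²) = 4.1213 (running 9.6376)
  edge 5→6: √(2.3153² + -1.6883²) = 2.8655 (running 12.5031)
  edge 6→7: √(3.0008² + 2.0304²) = 3.6231 (running 16.1263)
  edge 7→1: √(-1.0603² + 2.8859²) = 3.0745 (running 19.2008)
Perimeter = 19.2008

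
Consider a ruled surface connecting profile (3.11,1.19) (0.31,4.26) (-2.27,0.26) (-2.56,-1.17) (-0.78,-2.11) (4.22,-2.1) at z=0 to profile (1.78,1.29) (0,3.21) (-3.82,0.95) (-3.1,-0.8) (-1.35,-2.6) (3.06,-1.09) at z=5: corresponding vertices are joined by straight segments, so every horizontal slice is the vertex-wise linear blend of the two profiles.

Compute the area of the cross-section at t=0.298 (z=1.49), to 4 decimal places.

Area at t=0.298: 25.3405

Cross-section at t=0.298: each vertex is (1-t)·p0[i] + t·p1[i].
  v1: (1-0.298)·(3.11,1.19) + 0.298·(1.78,1.29) = (2.7137,1.2198)
  v2: (1-0.298)·(0.31,4.26) + 0.298·(0,3.21) = (0.2176,3.9471)
  v3: (1-0.298)·(-2.27,0.26) + 0.298·(-3.82,0.95) = (-2.7319,0.4656)
  v4: (1-0.298)·(-2.56,-1.17) + 0.298·(-3.1,-0.8) = (-2.7209,-1.0597)
  v5: (1-0.298)·(-0.78,-2.11) + 0.298·(-1.35,-2.6) = (-0.9499,-2.2560)
  v6: (1-0.298)·(4.22,-2.1) + 0.298·(3.06,-1.09) = (3.8743,-1.7990)
Shoelace sum Σ(x_i·y_{i+1} − x_{i+1}·y_i):
  i=1: 2.7137·3.9471 − 0.2176·1.2198 = +10.4456 (running +10.4456)
  i=2: 0.2176·0.4656 − -2.7319·3.9471 = +10.8844 (running +21.3300)
  i=3: -2.7319·-1.0597 − -2.7209·0.4656 = +4.1620 (running +25.4921)
  i=4: -2.7209·-2.2560 − -0.9499·-1.0597 = +5.1318 (running +30.6239)
  i=5: -0.9499·-1.7990 − 3.8743·-2.2560 = +10.4494 (running +41.0733)
  i=6: 3.8743·1.2198 − 2.7137·-1.7990 = +9.6078 (running +50.6811)
Area = |Σ|/2 = |50.6811|/2 = 25.3405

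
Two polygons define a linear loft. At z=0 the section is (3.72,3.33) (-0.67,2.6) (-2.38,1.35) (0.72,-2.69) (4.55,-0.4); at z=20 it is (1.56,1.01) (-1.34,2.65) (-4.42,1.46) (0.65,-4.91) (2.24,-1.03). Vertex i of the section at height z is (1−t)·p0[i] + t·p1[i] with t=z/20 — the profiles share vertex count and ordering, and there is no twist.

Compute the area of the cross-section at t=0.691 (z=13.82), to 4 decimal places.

Cross-section at t=0.691: each vertex is (1-t)·p0[i] + t·p1[i].
  v1: (1-0.691)·(3.72,3.33) + 0.691·(1.56,1.01) = (2.2274,1.7269)
  v2: (1-0.691)·(-0.67,2.6) + 0.691·(-1.34,2.65) = (-1.1330,2.6345)
  v3: (1-0.691)·(-2.38,1.35) + 0.691·(-4.42,1.46) = (-3.7896,1.4260)
  v4: (1-0.691)·(0.72,-2.69) + 0.691·(0.65,-4.91) = (0.6716,-4.2240)
  v5: (1-0.691)·(4.55,-0.4) + 0.691·(2.24,-1.03) = (2.9538,-0.8353)
Shoelace sum Σ(x_i·y_{i+1} − x_{i+1}·y_i):
  i=1: 2.2274·2.6345 − -1.1330·1.7269 = +7.8248 (running +7.8248)
  i=2: -1.1330·1.4260 − -3.7896·2.6345 = +8.3684 (running +16.1932)
  i=3: -3.7896·-4.2240 − 0.6716·1.4260 = +15.0498 (running +31.2429)
  i=4: 0.6716·-0.8353 − 2.9538·-4.2240 = +11.9158 (running +43.1588)
  i=5: 2.9538·1.7269 − 2.2274·-0.8353 = +6.9615 (running +50.1203)
Area = |Σ|/2 = |50.1203|/2 = 25.0601

Area at t=0.691: 25.0601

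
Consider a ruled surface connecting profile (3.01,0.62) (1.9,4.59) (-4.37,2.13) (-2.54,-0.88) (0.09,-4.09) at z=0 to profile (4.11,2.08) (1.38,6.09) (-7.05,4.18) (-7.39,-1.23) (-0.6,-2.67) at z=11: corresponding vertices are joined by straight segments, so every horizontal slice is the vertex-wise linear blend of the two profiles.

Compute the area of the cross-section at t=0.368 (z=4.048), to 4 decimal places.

Area at t=0.368: 46.5925

Cross-section at t=0.368: each vertex is (1-t)·p0[i] + t·p1[i].
  v1: (1-0.368)·(3.01,0.62) + 0.368·(4.11,2.08) = (3.4148,1.1573)
  v2: (1-0.368)·(1.9,4.59) + 0.368·(1.38,6.09) = (1.7086,5.1420)
  v3: (1-0.368)·(-4.37,2.13) + 0.368·(-7.05,4.18) = (-5.3562,2.8844)
  v4: (1-0.368)·(-2.54,-0.88) + 0.368·(-7.39,-1.23) = (-4.3248,-1.0088)
  v5: (1-0.368)·(0.09,-4.09) + 0.368·(-0.6,-2.67) = (-0.1639,-3.5674)
Shoelace sum Σ(x_i·y_{i+1} − x_{i+1}·y_i):
  i=1: 3.4148·5.1420 − 1.7086·1.1573 = +15.5815 (running +15.5815)
  i=2: 1.7086·2.8844 − -5.3562·5.1420 = +32.4702 (running +48.0517)
  i=3: -5.3562·-1.0088 − -4.3248·2.8844 = +17.8778 (running +65.9295)
  i=4: -4.3248·-3.5674 − -0.1639·-1.0088 = +15.2631 (running +81.1926)
  i=5: -0.1639·1.1573 − 3.4148·-3.5674 = +11.9924 (running +93.1850)
Area = |Σ|/2 = |93.1850|/2 = 46.5925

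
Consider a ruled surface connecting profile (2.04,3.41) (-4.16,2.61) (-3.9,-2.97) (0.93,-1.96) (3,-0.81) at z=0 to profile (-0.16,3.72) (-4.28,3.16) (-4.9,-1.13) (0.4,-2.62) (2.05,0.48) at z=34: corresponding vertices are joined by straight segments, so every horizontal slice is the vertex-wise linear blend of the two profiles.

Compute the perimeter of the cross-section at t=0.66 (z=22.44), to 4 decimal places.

Perimeter at t=0.66: 21.8087

Cross-section at t=0.66: each vertex is (1-t)·p0[i] + t·p1[i].
  v1: (1-0.66)·(2.04,3.41) + 0.66·(-0.16,3.72) = (0.5880,3.6146)
  v2: (1-0.66)·(-4.16,2.61) + 0.66·(-4.28,3.16) = (-4.2392,2.9730)
  v3: (1-0.66)·(-3.9,-2.97) + 0.66·(-4.9,-1.13) = (-4.5600,-1.7556)
  v4: (1-0.66)·(0.93,-1.96) + 0.66·(0.4,-2.62) = (0.5802,-2.3956)
  v5: (1-0.66)·(3,-0.81) + 0.66·(2.05,0.48) = (2.3730,0.0414)
Perimeter = Σ |v_{i+1} − v_i|:
  edge 1→2: √(-4.8272² + -0.6416²) = 4.8697 (running 4.8697)
  edge 2→3: √(-0.3208² + -4.7286²) = 4.7395 (running 9.6091)
  edge 3→4: √(5.1402² + -0.6400²) = 5.1799 (running 14.7890)
  edge 4→5: √(1.7928² + 2.4370²) = 3.0254 (running 17.8144)
  edge 5→1: √(-1.7850² + 3.5732²) = 3.9942 (running 21.8087)
Perimeter = 21.8087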